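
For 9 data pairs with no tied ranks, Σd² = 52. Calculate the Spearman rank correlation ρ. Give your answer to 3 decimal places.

ρ = 1 − 6Σd² / [n(n²−1)] = 1 − 6×52 / (9×80)
  = 1 − 312/720 = 1 − 0.4333 ≈ 0.567

0.567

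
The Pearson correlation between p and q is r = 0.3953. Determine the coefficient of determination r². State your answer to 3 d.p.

0.156

r² = (0.3953)² = 0.156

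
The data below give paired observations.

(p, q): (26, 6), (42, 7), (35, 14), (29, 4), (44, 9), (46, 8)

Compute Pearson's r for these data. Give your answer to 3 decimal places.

0.312

n = 6, Σp = 222, Σq = 48, Σp² = 8558, Σq² = 442, Σpq = 1820
nΣpq − ΣpΣq = 10920 − 10656 = 264
nΣp² − (Σp)² = 51348 − 49284 = 2064; nΣq² − (Σq)² = 2652 − 2304 = 348
r = 264 / √(2064 × 348) = 264 / 847.5093 ≈ 0.312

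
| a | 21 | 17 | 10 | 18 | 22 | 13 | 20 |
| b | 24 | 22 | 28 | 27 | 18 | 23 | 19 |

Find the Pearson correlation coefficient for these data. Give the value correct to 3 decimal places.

n = 7, Σa = 121, Σb = 161, Σa² = 2207, Σb² = 3787, Σab = 2719
nΣab − ΣaΣb = 19033 − 19481 = -448
nΣa² − (Σa)² = 15449 − 14641 = 808; nΣb² − (Σb)² = 26509 − 25921 = 588
r = -448 / √(808 × 588) = -448 / 689.2779 ≈ -0.650

-0.650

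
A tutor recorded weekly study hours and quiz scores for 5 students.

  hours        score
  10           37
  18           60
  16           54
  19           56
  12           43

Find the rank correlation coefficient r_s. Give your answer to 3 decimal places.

0.900

Rank hours: 1, 4, 3, 5, 2
Rank score: 1, 5, 3, 4, 2
d = rank(hours) − rank(score): 0, -1, 0, 1, 0; Σd² = 2
ρ = 1 − 6Σd² / [n(n²−1)] = 1 − 6×2 / (5×24) = 1 − 12/120 ≈ 0.900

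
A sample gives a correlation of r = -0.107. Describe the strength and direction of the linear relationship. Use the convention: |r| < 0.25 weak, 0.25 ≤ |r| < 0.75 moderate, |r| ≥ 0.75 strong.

r = -0.107 < 0 so the relationship is negative.
|r| = 0.107, which falls in the weak range.

weak negative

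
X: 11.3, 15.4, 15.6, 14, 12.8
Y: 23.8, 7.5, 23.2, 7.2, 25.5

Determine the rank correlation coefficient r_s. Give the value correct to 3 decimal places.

-0.500

Rank X: 1, 4, 5, 3, 2
Rank Y: 4, 2, 3, 1, 5
d = rank(X) − rank(Y): -3, 2, 2, 2, -3; Σd² = 30
ρ = 1 − 6Σd² / [n(n²−1)] = 1 − 6×30 / (5×24) = 1 − 180/120 ≈ -0.500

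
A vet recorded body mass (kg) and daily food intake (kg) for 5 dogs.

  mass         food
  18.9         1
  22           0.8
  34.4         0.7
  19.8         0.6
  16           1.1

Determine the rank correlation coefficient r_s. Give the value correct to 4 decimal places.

-0.7000

Rank mass: 2, 4, 5, 3, 1
Rank food: 4, 3, 2, 1, 5
d = rank(mass) − rank(food): -2, 1, 3, 2, -4; Σd² = 34
ρ = 1 − 6Σd² / [n(n²−1)] = 1 − 6×34 / (5×24) = 1 − 204/120 ≈ -0.7000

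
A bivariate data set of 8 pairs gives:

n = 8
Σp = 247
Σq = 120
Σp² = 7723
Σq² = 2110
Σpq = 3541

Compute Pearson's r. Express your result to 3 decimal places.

r = (nΣpq − ΣpΣq) / √[(nΣp² − (Σp)²)(nΣq² − (Σq)²)]
Numerator: 8×3541 − 247×120 = -1312
Denominator: √[(61784 − 61009)(16880 − 14400)] = √[775 × 2480] = 1386.3621
r = -1312 / 1386.3621 ≈ -0.946

-0.946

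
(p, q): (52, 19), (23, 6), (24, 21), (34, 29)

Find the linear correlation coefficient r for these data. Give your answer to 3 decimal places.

n = 4, Σp = 133, Σq = 75, Σp² = 4965, Σq² = 1679, Σpq = 2616
nΣpq − ΣpΣq = 10464 − 9975 = 489
nΣp² − (Σp)² = 19860 − 17689 = 2171; nΣq² − (Σq)² = 6716 − 5625 = 1091
r = 489 / √(2171 × 1091) = 489 / 1539.0130 ≈ 0.318

0.318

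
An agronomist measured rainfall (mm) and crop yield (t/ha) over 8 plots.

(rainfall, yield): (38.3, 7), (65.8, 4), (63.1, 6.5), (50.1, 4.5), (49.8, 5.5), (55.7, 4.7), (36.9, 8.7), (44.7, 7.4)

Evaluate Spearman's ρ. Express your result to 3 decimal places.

-0.810

Rank rainfall: 2, 8, 7, 5, 4, 6, 1, 3
Rank yield: 6, 1, 5, 2, 4, 3, 8, 7
d = rank(rainfall) − rank(yield): -4, 7, 2, 3, 0, 3, -7, -4; Σd² = 152
ρ = 1 − 6Σd² / [n(n²−1)] = 1 − 6×152 / (8×63) = 1 − 912/504 ≈ -0.810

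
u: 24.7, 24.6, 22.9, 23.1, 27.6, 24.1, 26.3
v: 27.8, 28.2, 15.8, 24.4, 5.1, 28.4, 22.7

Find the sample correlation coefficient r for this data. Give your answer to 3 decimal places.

-0.516

n = 7, Σu = 173.3, Σv = 152.4, Σu² = 4307.53, Σv² = 3760.94, Σuv = 3728.05
nΣuv − ΣuΣv = 26096.35 − 26410.92 = -314.57
nΣu² − (Σu)² = 30152.71 − 30032.89 = 119.82; nΣv² − (Σv)² = 26326.58 − 23225.76 = 3100.82
r = -314.57 / √(119.82 × 3100.82) = -314.57 / 609.5410 ≈ -0.516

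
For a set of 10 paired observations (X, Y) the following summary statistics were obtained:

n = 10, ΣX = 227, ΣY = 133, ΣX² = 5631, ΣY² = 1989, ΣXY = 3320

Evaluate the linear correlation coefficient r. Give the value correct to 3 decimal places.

0.928

r = (nΣXY − ΣXΣY) / √[(nΣX² − (ΣX)²)(nΣY² − (ΣY)²)]
Numerator: 10×3320 − 227×133 = 3009
Denominator: √[(56310 − 51529)(19890 − 17689)] = √[4781 × 2201] = 3243.9145
r = 3009 / 3243.9145 ≈ 0.928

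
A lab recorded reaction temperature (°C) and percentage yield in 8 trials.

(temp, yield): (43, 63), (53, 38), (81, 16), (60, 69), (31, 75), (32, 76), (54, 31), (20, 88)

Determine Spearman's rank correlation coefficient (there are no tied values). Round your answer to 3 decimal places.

Rank temp: 4, 5, 8, 7, 2, 3, 6, 1
Rank yield: 4, 3, 1, 5, 6, 7, 2, 8
d = rank(temp) − rank(yield): 0, 2, 7, 2, -4, -4, 4, -7; Σd² = 154
ρ = 1 − 6Σd² / [n(n²−1)] = 1 − 6×154 / (8×63) = 1 − 924/504 ≈ -0.833

-0.833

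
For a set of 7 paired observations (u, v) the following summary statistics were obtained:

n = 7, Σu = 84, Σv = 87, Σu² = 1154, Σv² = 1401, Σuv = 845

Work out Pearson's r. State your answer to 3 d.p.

r = (nΣuv − ΣuΣv) / √[(nΣu² − (Σu)²)(nΣv² − (Σv)²)]
Numerator: 7×845 − 84×87 = -1393
Denominator: √[(8078 − 7056)(9807 − 7569)] = √[1022 × 2238] = 1512.3611
r = -1393 / 1512.3611 ≈ -0.921

-0.921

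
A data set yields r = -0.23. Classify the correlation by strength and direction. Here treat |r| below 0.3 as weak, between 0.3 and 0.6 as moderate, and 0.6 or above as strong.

weak negative

r = -0.23 < 0 so the relationship is negative.
|r| = 0.23, which falls in the weak range.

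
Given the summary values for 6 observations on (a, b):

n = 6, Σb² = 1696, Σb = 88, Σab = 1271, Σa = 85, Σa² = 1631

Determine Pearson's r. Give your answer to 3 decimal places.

0.059

r = (nΣab − ΣaΣb) / √[(nΣa² − (Σa)²)(nΣb² − (Σb)²)]
Numerator: 6×1271 − 85×88 = 146
Denominator: √[(9786 − 7225)(10176 − 7744)] = √[2561 × 2432] = 2495.6666
r = 146 / 2495.6666 ≈ 0.059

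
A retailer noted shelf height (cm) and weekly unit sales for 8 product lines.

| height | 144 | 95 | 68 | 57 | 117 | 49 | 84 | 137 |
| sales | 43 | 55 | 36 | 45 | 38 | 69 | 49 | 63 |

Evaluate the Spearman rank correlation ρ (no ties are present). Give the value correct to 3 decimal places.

Rank height: 8, 5, 3, 2, 6, 1, 4, 7
Rank sales: 3, 6, 1, 4, 2, 8, 5, 7
d = rank(height) − rank(sales): 5, -1, 2, -2, 4, -7, -1, 0; Σd² = 100
ρ = 1 − 6Σd² / [n(n²−1)] = 1 − 6×100 / (8×63) = 1 − 600/504 ≈ -0.190

-0.190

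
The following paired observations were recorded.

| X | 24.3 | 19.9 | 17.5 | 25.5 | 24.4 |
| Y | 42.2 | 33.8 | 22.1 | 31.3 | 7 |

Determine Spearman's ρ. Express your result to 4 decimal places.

-0.1000

Rank X: 3, 2, 1, 5, 4
Rank Y: 5, 4, 2, 3, 1
d = rank(X) − rank(Y): -2, -2, -1, 2, 3; Σd² = 22
ρ = 1 − 6Σd² / [n(n²−1)] = 1 − 6×22 / (5×24) = 1 − 132/120 ≈ -0.1000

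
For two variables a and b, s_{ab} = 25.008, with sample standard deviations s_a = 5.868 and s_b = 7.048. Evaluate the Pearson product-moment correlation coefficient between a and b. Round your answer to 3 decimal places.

0.605

r = Cov(a,b) / (s_a · s_b) = 25.008 / (5.868 × 7.048)
  = 25.008 / 41.3577 ≈ 0.605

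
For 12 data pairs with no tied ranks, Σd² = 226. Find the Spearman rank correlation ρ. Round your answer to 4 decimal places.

ρ = 1 − 6Σd² / [n(n²−1)] = 1 − 6×226 / (12×143)
  = 1 − 1356/1716 = 1 − 0.79021 ≈ 0.2098

0.2098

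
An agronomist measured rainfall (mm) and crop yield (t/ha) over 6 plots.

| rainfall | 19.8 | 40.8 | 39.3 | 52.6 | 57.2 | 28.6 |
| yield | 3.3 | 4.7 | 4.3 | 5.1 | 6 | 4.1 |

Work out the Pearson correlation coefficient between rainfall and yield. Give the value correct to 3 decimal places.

n = 6, Σx = 238.3, Σy = 27.5, Σx² = 10457.73, Σy² = 130.29, Σxy = 1154.81
nΣxy − ΣxΣy = 6928.86 − 6553.25 = 375.61
nΣx² − (Σx)² = 62746.38 − 56786.89 = 5959.49; nΣy² − (Σy)² = 781.74 − 756.25 = 25.49
r = 375.61 / √(5959.49 × 25.49) = 375.61 / 389.7530 ≈ 0.964

0.964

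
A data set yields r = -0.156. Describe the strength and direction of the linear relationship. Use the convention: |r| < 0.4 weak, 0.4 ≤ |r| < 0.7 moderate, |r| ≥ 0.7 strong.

weak negative

r = -0.156 < 0 so the relationship is negative.
|r| = 0.156, which falls in the weak range.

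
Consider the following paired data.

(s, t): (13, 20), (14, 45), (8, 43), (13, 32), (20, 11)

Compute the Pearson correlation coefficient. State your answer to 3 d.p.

n = 5, Σs = 68, Σt = 151, Σs² = 998, Σt² = 5419, Σst = 1870
nΣst − ΣsΣt = 9350 − 10268 = -918
nΣs² − (Σs)² = 4990 − 4624 = 366; nΣt² − (Σt)² = 27095 − 22801 = 4294
r = -918 / √(366 × 4294) = -918 / 1253.6363 ≈ -0.732

-0.732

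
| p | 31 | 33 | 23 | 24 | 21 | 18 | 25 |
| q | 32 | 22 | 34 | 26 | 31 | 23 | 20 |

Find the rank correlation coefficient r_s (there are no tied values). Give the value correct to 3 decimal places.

Rank p: 6, 7, 3, 4, 2, 1, 5
Rank q: 6, 2, 7, 4, 5, 3, 1
d = rank(p) − rank(q): 0, 5, -4, 0, -3, -2, 4; Σd² = 70
ρ = 1 − 6Σd² / [n(n²−1)] = 1 − 6×70 / (7×48) = 1 − 420/336 ≈ -0.250

-0.250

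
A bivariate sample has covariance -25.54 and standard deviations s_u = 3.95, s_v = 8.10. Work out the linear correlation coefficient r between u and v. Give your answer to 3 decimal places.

-0.798

r = Cov(u,v) / (s_u · s_v) = -25.54 / (3.95 × 8.10)
  = -25.54 / 31.9950 ≈ -0.798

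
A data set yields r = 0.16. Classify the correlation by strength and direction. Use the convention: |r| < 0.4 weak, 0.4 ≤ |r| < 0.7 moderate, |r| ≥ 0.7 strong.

r = 0.16 > 0 so the relationship is positive.
|r| = 0.16, which falls in the weak range.

weak positive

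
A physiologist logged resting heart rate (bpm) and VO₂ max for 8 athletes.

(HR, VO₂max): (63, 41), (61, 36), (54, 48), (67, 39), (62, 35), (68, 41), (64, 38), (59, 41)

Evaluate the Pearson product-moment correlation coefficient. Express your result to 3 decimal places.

-0.516

n = 8, Σx = 498, Σy = 319, Σx² = 31140, Σy² = 12833, Σxy = 19793
nΣxy − ΣxΣy = 158344 − 158862 = -518
nΣx² − (Σx)² = 249120 − 248004 = 1116; nΣy² − (Σy)² = 102664 − 101761 = 903
r = -518 / √(1116 × 903) = -518 / 1003.8665 ≈ -0.516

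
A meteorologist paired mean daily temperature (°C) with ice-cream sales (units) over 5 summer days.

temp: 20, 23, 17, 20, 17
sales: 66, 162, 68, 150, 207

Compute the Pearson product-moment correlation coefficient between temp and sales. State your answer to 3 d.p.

n = 5, Σx = 97, Σy = 653, Σx² = 1907, Σy² = 100573, Σxy = 12721
nΣxy − ΣxΣy = 63605 − 63341 = 264
nΣx² − (Σx)² = 9535 − 9409 = 126; nΣy² − (Σy)² = 502865 − 426409 = 76456
r = 264 / √(126 × 76456) = 264 / 3103.7809 ≈ 0.085

0.085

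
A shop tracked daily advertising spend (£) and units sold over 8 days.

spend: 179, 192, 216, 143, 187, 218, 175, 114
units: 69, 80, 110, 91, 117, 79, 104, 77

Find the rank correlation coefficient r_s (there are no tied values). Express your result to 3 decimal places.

0.214

Rank spend: 4, 6, 7, 2, 5, 8, 3, 1
Rank units: 1, 4, 7, 5, 8, 3, 6, 2
d = rank(spend) − rank(units): 3, 2, 0, -3, -3, 5, -3, -1; Σd² = 66
ρ = 1 − 6Σd² / [n(n²−1)] = 1 − 6×66 / (8×63) = 1 − 396/504 ≈ 0.214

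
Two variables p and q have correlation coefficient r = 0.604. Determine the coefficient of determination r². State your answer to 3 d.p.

r² = (0.604)² = 0.365

0.365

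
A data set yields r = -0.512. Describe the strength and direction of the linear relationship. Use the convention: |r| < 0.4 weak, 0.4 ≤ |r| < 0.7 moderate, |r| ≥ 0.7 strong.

r = -0.512 < 0 so the relationship is negative.
|r| = 0.512, which falls in the moderate range.

moderate negative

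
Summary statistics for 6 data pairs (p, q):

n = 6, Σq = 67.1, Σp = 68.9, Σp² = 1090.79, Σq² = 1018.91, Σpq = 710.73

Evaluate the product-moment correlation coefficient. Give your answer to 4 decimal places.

r = (nΣpq − ΣpΣq) / √[(nΣp² − (Σp)²)(nΣq² − (Σq)²)]
Numerator: 6×710.73 − 68.9×67.1 = -358.81
Denominator: √[(6544.74 − 4747.21)(6113.46 − 4502.41)] = √[1797.53 × 1611.05] = 1701.7376
r = -358.81 / 1701.7376 ≈ -0.2108

-0.2108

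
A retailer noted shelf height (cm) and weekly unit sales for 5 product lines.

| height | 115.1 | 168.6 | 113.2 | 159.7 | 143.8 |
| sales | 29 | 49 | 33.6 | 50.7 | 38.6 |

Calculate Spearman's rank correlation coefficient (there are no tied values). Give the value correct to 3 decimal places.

Rank height: 2, 5, 1, 4, 3
Rank sales: 1, 4, 2, 5, 3
d = rank(height) − rank(sales): 1, 1, -1, -1, 0; Σd² = 4
ρ = 1 − 6Σd² / [n(n²−1)] = 1 − 6×4 / (5×24) = 1 − 24/120 ≈ 0.800

0.800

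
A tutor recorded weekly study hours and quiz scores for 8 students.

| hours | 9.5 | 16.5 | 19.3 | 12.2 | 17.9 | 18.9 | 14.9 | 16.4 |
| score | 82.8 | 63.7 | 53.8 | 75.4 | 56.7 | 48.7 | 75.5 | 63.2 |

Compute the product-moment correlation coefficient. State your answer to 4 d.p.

-0.9452

n = 8, Σx = 125.6, Σy = 519.8, Σx² = 2052.42, Σy² = 34774.2, Σxy = 7892.66
nΣxy − ΣxΣy = 63141.28 − 65286.88 = -2145.6
nΣx² − (Σx)² = 16419.36 − 15775.36 = 644; nΣy² − (Σy)² = 278193.6 − 270192.04 = 8001.56
r = -2145.6 / √(644 × 8001.56) = -2145.6 / 2270.0230 ≈ -0.9452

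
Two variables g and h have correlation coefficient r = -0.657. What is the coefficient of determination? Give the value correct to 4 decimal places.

r² = (-0.657)² = 0.4316

0.4316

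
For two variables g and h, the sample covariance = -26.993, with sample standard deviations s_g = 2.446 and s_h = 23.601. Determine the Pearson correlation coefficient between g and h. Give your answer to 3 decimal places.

-0.468

r = Cov(g,h) / (s_g · s_h) = -26.993 / (2.446 × 23.601)
  = -26.993 / 57.7280 ≈ -0.468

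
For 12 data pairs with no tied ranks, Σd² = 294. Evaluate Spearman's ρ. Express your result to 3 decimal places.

-0.028

ρ = 1 − 6Σd² / [n(n²−1)] = 1 − 6×294 / (12×143)
  = 1 − 1764/1716 = 1 − 1.0280 ≈ -0.028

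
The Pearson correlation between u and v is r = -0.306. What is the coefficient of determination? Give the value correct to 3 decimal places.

0.094

r² = (-0.306)² = 0.094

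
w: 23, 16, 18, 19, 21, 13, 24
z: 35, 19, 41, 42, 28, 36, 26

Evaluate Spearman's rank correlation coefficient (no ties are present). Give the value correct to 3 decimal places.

Rank w: 6, 2, 3, 4, 5, 1, 7
Rank z: 4, 1, 6, 7, 3, 5, 2
d = rank(w) − rank(z): 2, 1, -3, -3, 2, -4, 5; Σd² = 68
ρ = 1 − 6Σd² / [n(n²−1)] = 1 − 6×68 / (7×48) = 1 − 408/336 ≈ -0.214

-0.214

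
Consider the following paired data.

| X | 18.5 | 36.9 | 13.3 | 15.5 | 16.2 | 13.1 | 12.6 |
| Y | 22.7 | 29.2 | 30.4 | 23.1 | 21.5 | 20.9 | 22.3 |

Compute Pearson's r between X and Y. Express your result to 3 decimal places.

0.498

n = 7, ΣX = 126.1, ΣY = 170.1, ΣX² = 2713.81, ΣY² = 4222.05, ΣXY = 3162.87
nΣXY − ΣXΣY = 22140.09 − 21449.61 = 690.48
nΣX² − (ΣX)² = 18996.67 − 15901.21 = 3095.46; nΣY² − (ΣY)² = 29554.35 − 28934.01 = 620.34
r = 690.48 / √(3095.46 × 620.34) = 690.48 / 1385.7264 ≈ 0.498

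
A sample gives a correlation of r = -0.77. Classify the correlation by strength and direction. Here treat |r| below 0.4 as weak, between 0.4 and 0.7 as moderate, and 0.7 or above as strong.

strong negative

r = -0.77 < 0 so the relationship is negative.
|r| = 0.77, which falls in the strong range.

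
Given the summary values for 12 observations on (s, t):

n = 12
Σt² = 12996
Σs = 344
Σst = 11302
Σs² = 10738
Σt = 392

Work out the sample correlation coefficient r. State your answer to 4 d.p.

0.1582

r = (nΣst − ΣsΣt) / √[(nΣs² − (Σs)²)(nΣt² − (Σt)²)]
Numerator: 12×11302 − 344×392 = 776
Denominator: √[(128856 − 118336)(155952 − 153664)] = √[10520 × 2288] = 4906.0942
r = 776 / 4906.0942 ≈ 0.1582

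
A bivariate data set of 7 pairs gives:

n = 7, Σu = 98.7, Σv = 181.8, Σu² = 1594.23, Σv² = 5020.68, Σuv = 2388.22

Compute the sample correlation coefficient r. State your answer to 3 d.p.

r = (nΣuv − ΣuΣv) / √[(nΣu² − (Σu)²)(nΣv² − (Σv)²)]
Numerator: 7×2388.22 − 98.7×181.8 = -1226.12
Denominator: √[(11159.61 − 9741.69)(35144.76 − 33051.24)] = √[1417.92 × 2093.52] = 1722.9173
r = -1226.12 / 1722.9173 ≈ -0.712

-0.712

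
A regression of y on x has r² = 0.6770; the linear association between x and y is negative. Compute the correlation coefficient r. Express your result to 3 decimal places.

-0.823

|r| = √0.6770 = 0.823
The association is negative, so r = −0.823.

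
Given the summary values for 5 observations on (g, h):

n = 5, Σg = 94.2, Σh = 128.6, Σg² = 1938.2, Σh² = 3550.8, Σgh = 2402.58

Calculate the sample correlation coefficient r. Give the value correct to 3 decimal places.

-0.102

r = (nΣgh − ΣgΣh) / √[(nΣg² − (Σg)²)(nΣh² − (Σh)²)]
Numerator: 5×2402.58 − 94.2×128.6 = -101.22
Denominator: √[(9691 − 8873.64)(17754 − 16537.96)] = √[817.36 × 1216.04] = 996.9666
r = -101.22 / 996.9666 ≈ -0.102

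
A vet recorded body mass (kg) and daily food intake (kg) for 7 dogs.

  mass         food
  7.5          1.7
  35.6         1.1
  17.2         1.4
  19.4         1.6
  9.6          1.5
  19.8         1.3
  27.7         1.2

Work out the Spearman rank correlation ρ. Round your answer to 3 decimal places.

-0.893

Rank mass: 1, 7, 3, 4, 2, 5, 6
Rank food: 7, 1, 4, 6, 5, 3, 2
d = rank(mass) − rank(food): -6, 6, -1, -2, -3, 2, 4; Σd² = 106
ρ = 1 − 6Σd² / [n(n²−1)] = 1 − 6×106 / (7×48) = 1 − 636/336 ≈ -0.893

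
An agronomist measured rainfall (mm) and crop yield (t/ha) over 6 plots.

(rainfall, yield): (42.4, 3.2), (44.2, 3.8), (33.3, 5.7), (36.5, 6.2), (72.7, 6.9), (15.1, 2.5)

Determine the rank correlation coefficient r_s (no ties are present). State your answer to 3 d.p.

0.543

Rank rainfall: 4, 5, 2, 3, 6, 1
Rank yield: 2, 3, 4, 5, 6, 1
d = rank(rainfall) − rank(yield): 2, 2, -2, -2, 0, 0; Σd² = 16
ρ = 1 − 6Σd² / [n(n²−1)] = 1 − 6×16 / (6×35) = 1 − 96/210 ≈ 0.543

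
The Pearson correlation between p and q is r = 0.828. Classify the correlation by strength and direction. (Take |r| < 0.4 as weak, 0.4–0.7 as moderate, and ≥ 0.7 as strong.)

r = 0.828 > 0 so the relationship is positive.
|r| = 0.828, which falls in the strong range.

strong positive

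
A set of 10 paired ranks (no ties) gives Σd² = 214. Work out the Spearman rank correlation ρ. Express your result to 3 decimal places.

ρ = 1 − 6Σd² / [n(n²−1)] = 1 − 6×214 / (10×99)
  = 1 − 1284/990 = 1 − 1.2970 ≈ -0.297

-0.297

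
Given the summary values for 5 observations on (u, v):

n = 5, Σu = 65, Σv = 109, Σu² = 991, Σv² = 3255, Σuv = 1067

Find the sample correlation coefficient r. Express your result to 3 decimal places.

r = (nΣuv − ΣuΣv) / √[(nΣu² − (Σu)²)(nΣv² − (Σv)²)]
Numerator: 5×1067 − 65×109 = -1750
Denominator: √[(4955 − 4225)(16275 − 11881)] = √[730 × 4394] = 1790.9830
r = -1750 / 1790.9830 ≈ -0.977

-0.977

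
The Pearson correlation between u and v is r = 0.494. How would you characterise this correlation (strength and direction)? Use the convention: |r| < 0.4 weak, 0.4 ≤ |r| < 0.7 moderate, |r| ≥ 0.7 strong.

r = 0.494 > 0 so the relationship is positive.
|r| = 0.494, which falls in the moderate range.

moderate positive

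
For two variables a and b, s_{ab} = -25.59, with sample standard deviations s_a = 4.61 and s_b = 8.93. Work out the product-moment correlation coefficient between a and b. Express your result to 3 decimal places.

r = Cov(a,b) / (s_a · s_b) = -25.59 / (4.61 × 8.93)
  = -25.59 / 41.1673 ≈ -0.622

-0.622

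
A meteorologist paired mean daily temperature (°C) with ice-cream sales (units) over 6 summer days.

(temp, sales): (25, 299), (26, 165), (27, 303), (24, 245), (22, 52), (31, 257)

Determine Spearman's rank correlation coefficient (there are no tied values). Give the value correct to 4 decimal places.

Rank temp: 3, 4, 5, 2, 1, 6
Rank sales: 5, 2, 6, 3, 1, 4
d = rank(temp) − rank(sales): -2, 2, -1, -1, 0, 2; Σd² = 14
ρ = 1 − 6Σd² / [n(n²−1)] = 1 − 6×14 / (6×35) = 1 − 84/210 ≈ 0.6000

0.6000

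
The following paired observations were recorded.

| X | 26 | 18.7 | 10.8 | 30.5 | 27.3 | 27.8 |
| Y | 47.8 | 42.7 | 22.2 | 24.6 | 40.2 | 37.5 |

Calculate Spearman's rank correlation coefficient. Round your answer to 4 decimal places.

-0.0857

Rank X: 3, 2, 1, 6, 4, 5
Rank Y: 6, 5, 1, 2, 4, 3
d = rank(X) − rank(Y): -3, -3, 0, 4, 0, 2; Σd² = 38
ρ = 1 − 6Σd² / [n(n²−1)] = 1 − 6×38 / (6×35) = 1 − 228/210 ≈ -0.0857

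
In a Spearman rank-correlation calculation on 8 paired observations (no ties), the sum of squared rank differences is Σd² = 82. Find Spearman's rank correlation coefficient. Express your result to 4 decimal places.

0.0238

ρ = 1 − 6Σd² / [n(n²−1)] = 1 − 6×82 / (8×63)
  = 1 − 492/504 = 1 − 0.97619 ≈ 0.0238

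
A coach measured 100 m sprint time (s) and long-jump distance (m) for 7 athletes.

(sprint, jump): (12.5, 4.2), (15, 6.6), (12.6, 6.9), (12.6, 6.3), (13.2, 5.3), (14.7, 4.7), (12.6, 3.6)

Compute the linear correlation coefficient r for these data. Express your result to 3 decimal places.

0.196

n = 7, Σx = 93.2, Σy = 37.6, Σx² = 1247.86, Σy² = 211.64, Σxy = 502.23
nΣxy − ΣxΣy = 3515.61 − 3504.32 = 11.29
nΣx² − (Σx)² = 8735.02 − 8686.24 = 48.78; nΣy² − (Σy)² = 1481.48 − 1413.76 = 67.72
r = 11.29 / √(48.78 × 67.72) = 11.29 / 57.4751 ≈ 0.196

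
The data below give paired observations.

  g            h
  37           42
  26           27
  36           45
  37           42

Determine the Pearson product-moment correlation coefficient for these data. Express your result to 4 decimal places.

n = 4, Σg = 136, Σh = 156, Σg² = 4710, Σh² = 6282, Σgh = 5430
nΣgh − ΣgΣh = 21720 − 21216 = 504
nΣg² − (Σg)² = 18840 − 18496 = 344; nΣh² − (Σh)² = 25128 − 24336 = 792
r = 504 / √(344 × 792) = 504 / 521.9655 ≈ 0.9656

0.9656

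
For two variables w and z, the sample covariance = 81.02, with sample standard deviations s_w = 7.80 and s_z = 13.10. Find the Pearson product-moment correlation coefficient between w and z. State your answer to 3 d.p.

0.793

r = Cov(w,z) / (s_w · s_z) = 81.02 / (7.80 × 13.10)
  = 81.02 / 102.1800 ≈ 0.793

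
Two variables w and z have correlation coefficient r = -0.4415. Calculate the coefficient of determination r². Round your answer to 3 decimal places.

0.195

r² = (-0.4415)² = 0.195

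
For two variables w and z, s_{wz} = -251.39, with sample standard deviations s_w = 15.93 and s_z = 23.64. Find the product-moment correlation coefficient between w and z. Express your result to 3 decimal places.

r = Cov(w,z) / (s_w · s_z) = -251.39 / (15.93 × 23.64)
  = -251.39 / 376.5852 ≈ -0.668

-0.668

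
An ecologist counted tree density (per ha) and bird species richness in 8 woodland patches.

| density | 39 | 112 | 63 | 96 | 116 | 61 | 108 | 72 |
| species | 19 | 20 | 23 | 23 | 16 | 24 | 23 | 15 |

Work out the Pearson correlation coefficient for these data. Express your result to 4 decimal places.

n = 8, Σx = 667, Σy = 163, Σx² = 61275, Σy² = 3405, Σxy = 13522
nΣxy − ΣxΣy = 108176 − 108721 = -545
nΣx² − (Σx)² = 490200 − 444889 = 45311; nΣy² − (Σy)² = 27240 − 26569 = 671
r = -545 / √(45311 × 671) = -545 / 5513.9533 ≈ -0.0988

-0.0988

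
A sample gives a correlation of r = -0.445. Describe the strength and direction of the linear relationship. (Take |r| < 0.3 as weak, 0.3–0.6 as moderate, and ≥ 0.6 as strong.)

moderate negative

r = -0.445 < 0 so the relationship is negative.
|r| = 0.445, which falls in the moderate range.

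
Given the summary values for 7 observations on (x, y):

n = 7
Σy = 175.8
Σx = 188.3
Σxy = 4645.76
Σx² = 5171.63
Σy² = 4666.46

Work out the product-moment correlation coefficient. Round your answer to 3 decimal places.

-0.509

r = (nΣxy − ΣxΣy) / √[(nΣx² − (Σx)²)(nΣy² − (Σy)²)]
Numerator: 7×4645.76 − 188.3×175.8 = -582.82
Denominator: √[(36201.41 − 35456.89)(32665.22 − 30905.64)] = √[744.52 × 1759.58] = 1144.5709
r = -582.82 / 1144.5709 ≈ -0.509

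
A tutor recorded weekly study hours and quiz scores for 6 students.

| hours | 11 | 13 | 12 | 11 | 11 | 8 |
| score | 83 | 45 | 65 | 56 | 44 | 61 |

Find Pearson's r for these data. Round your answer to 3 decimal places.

n = 6, Σx = 66, Σy = 354, Σx² = 740, Σy² = 21932, Σxy = 3866
nΣxy − ΣxΣy = 23196 − 23364 = -168
nΣx² − (Σx)² = 4440 − 4356 = 84; nΣy² − (Σy)² = 131592 − 125316 = 6276
r = -168 / √(84 × 6276) = -168 / 726.0744 ≈ -0.231

-0.231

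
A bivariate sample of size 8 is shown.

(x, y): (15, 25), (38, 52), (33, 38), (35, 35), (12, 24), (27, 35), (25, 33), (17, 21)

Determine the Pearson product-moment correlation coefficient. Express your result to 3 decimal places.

0.894

n = 8, Σx = 202, Σy = 263, Σx² = 5770, Σy² = 9329, Σxy = 7245
nΣxy − ΣxΣy = 57960 − 53126 = 4834
nΣx² − (Σx)² = 46160 − 40804 = 5356; nΣy² − (Σy)² = 74632 − 69169 = 5463
r = 4834 / √(5356 × 5463) = 4834 / 5409.2354 ≈ 0.894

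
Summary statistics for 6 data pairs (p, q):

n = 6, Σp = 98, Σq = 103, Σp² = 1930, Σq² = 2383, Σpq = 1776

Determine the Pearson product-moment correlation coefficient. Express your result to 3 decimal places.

0.208

r = (nΣpq − ΣpΣq) / √[(nΣp² − (Σp)²)(nΣq² − (Σq)²)]
Numerator: 6×1776 − 98×103 = 562
Denominator: √[(11580 − 9604)(14298 − 10609)] = √[1976 × 3689] = 2699.9007
r = 562 / 2699.9007 ≈ 0.208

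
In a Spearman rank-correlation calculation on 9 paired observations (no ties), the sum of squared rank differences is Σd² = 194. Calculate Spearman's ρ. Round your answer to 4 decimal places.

-0.6167

ρ = 1 − 6Σd² / [n(n²−1)] = 1 − 6×194 / (9×80)
  = 1 − 1164/720 = 1 − 1.61667 ≈ -0.6167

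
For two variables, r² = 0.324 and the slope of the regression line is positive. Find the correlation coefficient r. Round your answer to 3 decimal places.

0.569

|r| = √0.324 = 0.569
The association is positive, so r = 0.569.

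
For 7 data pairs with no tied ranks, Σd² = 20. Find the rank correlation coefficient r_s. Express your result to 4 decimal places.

0.6429

ρ = 1 − 6Σd² / [n(n²−1)] = 1 − 6×20 / (7×48)
  = 1 − 120/336 = 1 − 0.35714 ≈ 0.6429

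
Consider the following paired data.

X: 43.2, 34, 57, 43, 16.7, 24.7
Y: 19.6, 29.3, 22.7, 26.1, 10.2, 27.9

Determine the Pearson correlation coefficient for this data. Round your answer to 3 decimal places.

0.336

n = 6, ΣX = 218.6, ΣY = 135.8, ΣX² = 9009.22, ΣY² = 3321.6, ΣXY = 5118.59
nΣXY − ΣXΣY = 30711.54 − 29685.88 = 1025.66
nΣX² − (ΣX)² = 54055.32 − 47785.96 = 6269.36; nΣY² − (ΣY)² = 19929.6 − 18441.64 = 1487.96
r = 1025.66 / √(6269.36 × 1487.96) = 1025.66 / 3054.2686 ≈ 0.336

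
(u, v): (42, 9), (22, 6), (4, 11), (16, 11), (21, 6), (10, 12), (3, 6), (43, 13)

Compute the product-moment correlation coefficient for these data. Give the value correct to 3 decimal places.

0.202

n = 8, Σu = 161, Σv = 74, Σu² = 4919, Σv² = 744, Σuv = 1553
nΣuv − ΣuΣv = 12424 − 11914 = 510
nΣu² − (Σu)² = 39352 − 25921 = 13431; nΣv² − (Σv)² = 5952 − 5476 = 476
r = 510 / √(13431 × 476) = 510 / 2528.4691 ≈ 0.202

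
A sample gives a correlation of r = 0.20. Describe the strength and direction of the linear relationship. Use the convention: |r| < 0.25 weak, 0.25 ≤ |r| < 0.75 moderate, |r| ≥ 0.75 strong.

weak positive

r = 0.20 > 0 so the relationship is positive.
|r| = 0.20, which falls in the weak range.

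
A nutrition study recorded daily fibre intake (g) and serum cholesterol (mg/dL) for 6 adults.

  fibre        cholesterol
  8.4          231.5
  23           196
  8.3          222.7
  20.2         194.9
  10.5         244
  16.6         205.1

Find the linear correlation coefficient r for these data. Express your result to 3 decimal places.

-0.879

n = 6, Σx = 87, Σy = 1294.2, Σx² = 1462.3, Σy² = 281191.56, Σxy = 18204.65
nΣxy − ΣxΣy = 109227.9 − 112595.4 = -3367.5
nΣx² − (Σx)² = 8773.8 − 7569 = 1204.8; nΣy² − (Σy)² = 1687149.36 − 1674953.64 = 12195.72
r = -3367.5 / √(1204.8 × 12195.72) = -3367.5 / 3833.1975 ≈ -0.879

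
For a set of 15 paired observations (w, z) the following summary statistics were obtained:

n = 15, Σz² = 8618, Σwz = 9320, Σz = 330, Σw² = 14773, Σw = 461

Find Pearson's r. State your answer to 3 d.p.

r = (nΣwz − ΣwΣz) / √[(nΣw² − (Σw)²)(nΣz² − (Σz)²)]
Numerator: 15×9320 − 461×330 = -12330
Denominator: √[(221595 − 212521)(129270 − 108900)] = √[9074 × 20370] = 13595.4912
r = -12330 / 13595.4912 ≈ -0.907

-0.907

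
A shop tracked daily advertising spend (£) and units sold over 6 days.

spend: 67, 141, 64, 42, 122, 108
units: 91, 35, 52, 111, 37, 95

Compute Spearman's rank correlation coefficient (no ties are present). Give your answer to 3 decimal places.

Rank spend: 3, 6, 2, 1, 5, 4
Rank units: 4, 1, 3, 6, 2, 5
d = rank(spend) − rank(units): -1, 5, -1, -5, 3, -1; Σd² = 62
ρ = 1 − 6Σd² / [n(n²−1)] = 1 − 6×62 / (6×35) = 1 − 372/210 ≈ -0.771

-0.771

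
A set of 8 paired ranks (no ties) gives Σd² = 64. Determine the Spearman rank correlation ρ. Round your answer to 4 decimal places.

0.2381

ρ = 1 − 6Σd² / [n(n²−1)] = 1 − 6×64 / (8×63)
  = 1 − 384/504 = 1 − 0.76190 ≈ 0.2381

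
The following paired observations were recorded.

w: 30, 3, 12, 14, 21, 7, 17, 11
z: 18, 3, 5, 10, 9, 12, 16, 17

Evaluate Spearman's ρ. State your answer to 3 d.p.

0.452

Rank w: 8, 1, 4, 5, 7, 2, 6, 3
Rank z: 8, 1, 2, 4, 3, 5, 6, 7
d = rank(w) − rank(z): 0, 0, 2, 1, 4, -3, 0, -4; Σd² = 46
ρ = 1 − 6Σd² / [n(n²−1)] = 1 − 6×46 / (8×63) = 1 − 276/504 ≈ 0.452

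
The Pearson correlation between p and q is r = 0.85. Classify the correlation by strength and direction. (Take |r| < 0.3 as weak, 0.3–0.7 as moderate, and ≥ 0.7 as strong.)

r = 0.85 > 0 so the relationship is positive.
|r| = 0.85, which falls in the strong range.

strong positive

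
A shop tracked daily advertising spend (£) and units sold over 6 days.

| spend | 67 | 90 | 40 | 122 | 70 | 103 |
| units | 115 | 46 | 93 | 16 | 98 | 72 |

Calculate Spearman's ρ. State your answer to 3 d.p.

Rank spend: 2, 4, 1, 6, 3, 5
Rank units: 6, 2, 4, 1, 5, 3
d = rank(spend) − rank(units): -4, 2, -3, 5, -2, 2; Σd² = 62
ρ = 1 − 6Σd² / [n(n²−1)] = 1 − 6×62 / (6×35) = 1 − 372/210 ≈ -0.771

-0.771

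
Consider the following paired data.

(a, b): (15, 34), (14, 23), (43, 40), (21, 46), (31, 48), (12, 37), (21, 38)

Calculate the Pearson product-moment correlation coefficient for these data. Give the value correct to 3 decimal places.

n = 7, Σa = 157, Σb = 266, Σa² = 4257, Σb² = 10518, Σab = 6248
nΣab − ΣaΣb = 43736 − 41762 = 1974
nΣa² − (Σa)² = 29799 − 24649 = 5150; nΣb² − (Σb)² = 73626 − 70756 = 2870
r = 1974 / √(5150 × 2870) = 1974 / 3844.5416 ≈ 0.513

0.513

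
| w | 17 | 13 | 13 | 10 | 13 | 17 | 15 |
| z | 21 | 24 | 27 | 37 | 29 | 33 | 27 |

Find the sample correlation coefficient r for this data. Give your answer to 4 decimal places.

-0.4804

n = 7, Σw = 98, Σz = 198, Σw² = 1410, Σz² = 5774, Σwz = 2733
nΣwz − ΣwΣz = 19131 − 19404 = -273
nΣw² − (Σw)² = 9870 − 9604 = 266; nΣz² − (Σz)² = 40418 − 39204 = 1214
r = -273 / √(266 × 1214) = -273 / 568.2640 ≈ -0.4804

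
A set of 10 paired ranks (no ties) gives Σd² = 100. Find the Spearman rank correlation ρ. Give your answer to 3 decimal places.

ρ = 1 − 6Σd² / [n(n²−1)] = 1 − 6×100 / (10×99)
  = 1 − 600/990 = 1 − 0.6061 ≈ 0.394

0.394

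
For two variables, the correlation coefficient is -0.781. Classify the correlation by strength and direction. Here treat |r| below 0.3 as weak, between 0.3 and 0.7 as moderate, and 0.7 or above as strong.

r = -0.781 < 0 so the relationship is negative.
|r| = 0.781, which falls in the strong range.

strong negative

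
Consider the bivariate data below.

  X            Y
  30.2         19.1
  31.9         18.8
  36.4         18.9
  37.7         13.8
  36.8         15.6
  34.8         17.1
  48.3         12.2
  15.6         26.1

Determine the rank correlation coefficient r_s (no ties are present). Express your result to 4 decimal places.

-0.9286

Rank X: 2, 3, 5, 7, 6, 4, 8, 1
Rank Y: 7, 5, 6, 2, 3, 4, 1, 8
d = rank(X) − rank(Y): -5, -2, -1, 5, 3, 0, 7, -7; Σd² = 162
ρ = 1 − 6Σd² / [n(n²−1)] = 1 − 6×162 / (8×63) = 1 − 972/504 ≈ -0.9286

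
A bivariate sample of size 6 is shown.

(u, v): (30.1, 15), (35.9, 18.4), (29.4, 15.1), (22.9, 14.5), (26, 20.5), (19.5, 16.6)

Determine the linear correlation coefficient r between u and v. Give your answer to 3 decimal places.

0.176

n = 6, Σu = 163.8, Σv = 100.1, Σu² = 4639.84, Σv² = 1697.63, Σuv = 2744.75
nΣuv − ΣuΣv = 16468.5 − 16396.38 = 72.12
nΣu² − (Σu)² = 27839.04 − 26830.44 = 1008.6; nΣv² − (Σv)² = 10185.78 − 10020.01 = 165.77
r = 72.12 / √(1008.6 × 165.77) = 72.12 / 408.8956 ≈ 0.176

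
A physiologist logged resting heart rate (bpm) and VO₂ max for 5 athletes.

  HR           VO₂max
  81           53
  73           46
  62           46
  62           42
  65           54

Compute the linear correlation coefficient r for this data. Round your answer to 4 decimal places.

n = 5, Σx = 343, Σy = 241, Σx² = 23803, Σy² = 11721, Σxy = 16617
nΣxy − ΣxΣy = 83085 − 82663 = 422
nΣx² − (Σx)² = 119015 − 117649 = 1366; nΣy² − (Σy)² = 58605 − 58081 = 524
r = 422 / √(1366 × 524) = 422 / 846.0402 ≈ 0.4988

0.4988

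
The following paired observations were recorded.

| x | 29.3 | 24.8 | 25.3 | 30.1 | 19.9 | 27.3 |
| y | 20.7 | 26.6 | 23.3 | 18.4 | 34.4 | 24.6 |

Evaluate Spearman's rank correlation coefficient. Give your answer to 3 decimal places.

-0.943

Rank x: 5, 2, 3, 6, 1, 4
Rank y: 2, 5, 3, 1, 6, 4
d = rank(x) − rank(y): 3, -3, 0, 5, -5, 0; Σd² = 68
ρ = 1 − 6Σd² / [n(n²−1)] = 1 − 6×68 / (6×35) = 1 − 408/210 ≈ -0.943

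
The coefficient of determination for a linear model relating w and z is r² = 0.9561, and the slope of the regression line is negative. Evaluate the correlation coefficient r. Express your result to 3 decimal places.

|r| = √0.9561 = 0.978
The association is negative, so r = −0.978.

-0.978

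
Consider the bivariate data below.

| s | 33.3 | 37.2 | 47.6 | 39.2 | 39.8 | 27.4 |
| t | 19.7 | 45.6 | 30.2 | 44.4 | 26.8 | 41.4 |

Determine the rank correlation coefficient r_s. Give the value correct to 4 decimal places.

Rank s: 2, 3, 6, 4, 5, 1
Rank t: 1, 6, 3, 5, 2, 4
d = rank(s) − rank(t): 1, -3, 3, -1, 3, -3; Σd² = 38
ρ = 1 − 6Σd² / [n(n²−1)] = 1 − 6×38 / (6×35) = 1 − 228/210 ≈ -0.0857

-0.0857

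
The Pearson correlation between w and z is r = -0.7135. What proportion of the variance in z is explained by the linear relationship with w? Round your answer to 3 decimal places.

r² = (-0.7135)² = 0.509

0.509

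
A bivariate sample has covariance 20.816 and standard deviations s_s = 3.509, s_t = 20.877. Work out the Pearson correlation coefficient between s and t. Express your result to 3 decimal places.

0.284

r = Cov(s,t) / (s_s · s_t) = 20.816 / (3.509 × 20.877)
  = 20.816 / 73.2574 ≈ 0.284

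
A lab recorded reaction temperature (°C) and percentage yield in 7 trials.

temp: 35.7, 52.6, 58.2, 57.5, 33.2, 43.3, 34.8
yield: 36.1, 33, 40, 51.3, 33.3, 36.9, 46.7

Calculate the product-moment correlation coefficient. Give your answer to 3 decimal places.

n = 7, Σx = 315.3, Σy = 277.3, Σx² = 14922.91, Σy² = 11275.29, Σxy = 12630.81
nΣxy − ΣxΣy = 88415.67 − 87432.69 = 982.98
nΣx² − (Σx)² = 104460.37 − 99414.09 = 5046.28; nΣy² − (Σy)² = 78927.03 − 76895.29 = 2031.74
r = 982.98 / √(5046.28 × 2031.74) = 982.98 / 3201.9883 ≈ 0.307

0.307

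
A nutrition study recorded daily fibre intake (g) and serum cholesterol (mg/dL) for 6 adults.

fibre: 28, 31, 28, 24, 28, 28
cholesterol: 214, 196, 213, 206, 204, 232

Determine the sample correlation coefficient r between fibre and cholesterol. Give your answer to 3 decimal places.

-0.184

n = 6, Σx = 167, Σy = 1265, Σx² = 4673, Σy² = 267457, Σxy = 35184
nΣxy − ΣxΣy = 211104 − 211255 = -151
nΣx² − (Σx)² = 28038 − 27889 = 149; nΣy² − (Σy)² = 1604742 − 1600225 = 4517
r = -151 / √(149 × 4517) = -151 / 820.3859 ≈ -0.184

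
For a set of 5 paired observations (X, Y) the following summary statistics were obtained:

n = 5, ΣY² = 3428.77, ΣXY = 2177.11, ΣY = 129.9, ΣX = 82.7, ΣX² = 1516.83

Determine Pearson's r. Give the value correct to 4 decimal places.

r = (nΣXY − ΣXΣY) / √[(nΣX² − (ΣX)²)(nΣY² − (ΣY)²)]
Numerator: 5×2177.11 − 82.7×129.9 = 142.82
Denominator: √[(7584.15 − 6839.29)(17143.85 − 16874.01)] = √[744.86 × 269.84] = 448.3225
r = 142.82 / 448.3225 ≈ 0.3186

0.3186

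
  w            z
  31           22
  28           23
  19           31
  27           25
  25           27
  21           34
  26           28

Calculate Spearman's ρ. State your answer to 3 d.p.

Rank w: 7, 6, 1, 5, 3, 2, 4
Rank z: 1, 2, 6, 3, 4, 7, 5
d = rank(w) − rank(z): 6, 4, -5, 2, -1, -5, -1; Σd² = 108
ρ = 1 − 6Σd² / [n(n²−1)] = 1 − 6×108 / (7×48) = 1 − 648/336 ≈ -0.929

-0.929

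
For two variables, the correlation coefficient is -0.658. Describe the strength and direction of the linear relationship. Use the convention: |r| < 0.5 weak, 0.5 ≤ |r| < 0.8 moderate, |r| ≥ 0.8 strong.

moderate negative

r = -0.658 < 0 so the relationship is negative.
|r| = 0.658, which falls in the moderate range.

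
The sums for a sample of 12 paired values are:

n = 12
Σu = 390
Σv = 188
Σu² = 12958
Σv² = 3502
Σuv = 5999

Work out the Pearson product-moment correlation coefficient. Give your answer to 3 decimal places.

r = (nΣuv − ΣuΣv) / √[(nΣu² − (Σu)²)(nΣv² − (Σv)²)]
Numerator: 12×5999 − 390×188 = -1332
Denominator: √[(155496 − 152100)(42024 − 35344)] = √[3396 × 6680] = 4762.9067
r = -1332 / 4762.9067 ≈ -0.280

-0.280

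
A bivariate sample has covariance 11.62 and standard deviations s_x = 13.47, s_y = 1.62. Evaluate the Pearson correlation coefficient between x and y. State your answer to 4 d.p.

0.5325

r = Cov(x,y) / (s_x · s_y) = 11.62 / (13.47 × 1.62)
  = 11.62 / 21.8214 ≈ 0.5325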